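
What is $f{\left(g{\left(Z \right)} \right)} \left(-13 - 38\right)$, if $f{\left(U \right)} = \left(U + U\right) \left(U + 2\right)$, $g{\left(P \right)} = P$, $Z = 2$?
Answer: $-816$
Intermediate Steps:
$f{\left(U \right)} = 2 U \left(2 + U\right)$
$f{\left(g{\left(Z \right)} \right)} \left(-13 - 38\right) = 2 \cdot 2 \left(2 + 2\right) \left(-13 - 38\right) = 2 \cdot 2 \cdot 4 \left(-51\right) = 16 \left(-51\right) = -816$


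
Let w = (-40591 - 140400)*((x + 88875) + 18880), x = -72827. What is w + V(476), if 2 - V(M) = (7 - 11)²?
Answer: -6321653662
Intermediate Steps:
V(M) = -14 (V(M) = 2 - (7 - 11)² = 2 - 1*(-4)² = 2 - 1*16 = 2 - 16 = -14)
w = -6321653648 (w = (-40591 - 140400)*((-72827 + 88875) + 18880) = -180991*(16048 + 18880) = -180991*34928 = -6321653648)
w + V(476) = -6321653648 - 14 = -6321653662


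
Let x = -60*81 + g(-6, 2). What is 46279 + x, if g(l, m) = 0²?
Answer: 41419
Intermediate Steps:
g(l, m) = 0
x = -4860 (x = -60*81 + 0 = -4860 + 0 = -4860)
46279 + x = 46279 - 4860 = 41419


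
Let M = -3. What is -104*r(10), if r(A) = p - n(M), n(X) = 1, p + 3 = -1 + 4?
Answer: 104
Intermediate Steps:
p = 0 (p = -3 + (-1 + 4) = -3 + 3 = 0)
r(A) = -1 (r(A) = 0 - 1*1 = 0 - 1 = -1)
-104*r(10) = -104*(-1) = 104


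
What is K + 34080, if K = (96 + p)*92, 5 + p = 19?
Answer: 44200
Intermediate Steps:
p = 14 (p = -5 + 19 = 14)
K = 10120 (K = (96 + 14)*92 = 110*92 = 10120)
K + 34080 = 10120 + 34080 = 44200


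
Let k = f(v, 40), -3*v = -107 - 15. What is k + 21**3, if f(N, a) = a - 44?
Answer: 9257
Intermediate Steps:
v = 122/3 (v = -(-107 - 15)/3 = -1/3*(-122) = 122/3 ≈ 40.667)
f(N, a) = -44 + a
k = -4 (k = -44 + 40 = -4)
k + 21**3 = -4 + 21**3 = -4 + 9261 = 9257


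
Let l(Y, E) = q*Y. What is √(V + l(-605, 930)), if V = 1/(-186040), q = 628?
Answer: I*√3287514588822510/93020 ≈ 616.39*I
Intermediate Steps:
l(Y, E) = 628*Y
V = -1/186040 ≈ -5.3752e-6
√(V + l(-605, 930)) = √(-1/186040 + 628*(-605)) = √(-1/186040 - 379940) = √(-70684037601/186040) = I*√3287514588822510/93020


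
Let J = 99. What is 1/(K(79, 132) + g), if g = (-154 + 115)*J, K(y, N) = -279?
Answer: -1/4140 ≈ -0.00024155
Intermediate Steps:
g = -3861 (g = (-154 + 115)*99 = -39*99 = -3861)
1/(K(79, 132) + g) = 1/(-279 - 3861) = 1/(-4140) = -1/4140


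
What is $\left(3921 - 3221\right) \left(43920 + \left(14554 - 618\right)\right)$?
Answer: $40499200$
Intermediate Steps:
$\left(3921 - 3221\right) \left(43920 + \left(14554 - 618\right)\right) = 700 \left(43920 + 13936\right) = 700 \cdot 57856 = 40499200$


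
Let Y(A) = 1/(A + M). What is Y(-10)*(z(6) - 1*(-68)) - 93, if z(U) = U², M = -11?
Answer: -2057/21 ≈ -97.952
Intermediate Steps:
Y(A) = 1/(-11 + A) (Y(A) = 1/(A - 11) = 1/(-11 + A))
Y(-10)*(z(6) - 1*(-68)) - 93 = (6² - 1*(-68))/(-11 - 10) - 93 = (36 + 68)/(-21) - 93 = -1/21*104 - 93 = -104/21 - 93 = -2057/21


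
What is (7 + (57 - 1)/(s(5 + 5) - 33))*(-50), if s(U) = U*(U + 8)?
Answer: -7750/21 ≈ -369.05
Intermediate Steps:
s(U) = U*(8 + U)
(7 + (57 - 1)/(s(5 + 5) - 33))*(-50) = (7 + (57 - 1)/((5 + 5)*(8 + (5 + 5)) - 33))*(-50) = (7 + 56/(10*(8 + 10) - 33))*(-50) = (7 + 56/(10*18 - 33))*(-50) = (7 + 56/(180 - 33))*(-50) = (7 + 56/147)*(-50) = (7 + 56*(1/147))*(-50) = (7 + 8/21)*(-50) = (155/21)*(-50) = -7750/21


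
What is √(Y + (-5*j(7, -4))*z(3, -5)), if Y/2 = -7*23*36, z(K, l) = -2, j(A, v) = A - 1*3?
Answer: 76*I*√2 ≈ 107.48*I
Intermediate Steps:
j(A, v) = -3 + A (j(A, v) = A - 3 = -3 + A)
Y = -11592 (Y = 2*(-7*23*36) = 2*(-161*36) = 2*(-5796) = -11592)
√(Y + (-5*j(7, -4))*z(3, -5)) = √(-11592 - 5*(-3 + 7)*(-2)) = √(-11592 - 5*4*(-2)) = √(-11592 - 20*(-2)) = √(-11592 + 40) = √(-11552) = 76*I*√2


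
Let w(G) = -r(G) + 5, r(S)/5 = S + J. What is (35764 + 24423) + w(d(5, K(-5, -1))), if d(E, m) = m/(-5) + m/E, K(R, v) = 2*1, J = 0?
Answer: 60192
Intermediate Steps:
K(R, v) = 2
d(E, m) = -m/5 + m/E (d(E, m) = m*(-⅕) + m/E = -m/5 + m/E)
r(S) = 5*S (r(S) = 5*(S + 0) = 5*S)
w(G) = 5 - 5*G (w(G) = -5*G + 5 = 5 - 5*G)
(35764 + 24423) + w(d(5, K(-5, -1))) = (35764 + 24423) + (5 - 5*(-⅕*2 + 2/5)) = 60187 + (5 - 5*(-⅖ + 2*(⅕))) = 60187 + (5 - 5*(-⅖ + ⅖)) = 60187 + (5 - 5*0) = 60187 + (5 + 0) = 60187 + 5 = 60192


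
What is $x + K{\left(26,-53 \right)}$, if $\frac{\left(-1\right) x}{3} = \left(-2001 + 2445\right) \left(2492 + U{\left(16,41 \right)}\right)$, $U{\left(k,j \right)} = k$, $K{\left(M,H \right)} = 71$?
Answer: $-3340585$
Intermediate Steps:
$x = -3340656$ ($x = - 3 \left(-2001 + 2445\right) \left(2492 + 16\right) = - 3 \cdot 444 \cdot 2508 = \left(-3\right) 1113552 = -3340656$)
$x + K{\left(26,-53 \right)} = -3340656 + 71 = -3340585$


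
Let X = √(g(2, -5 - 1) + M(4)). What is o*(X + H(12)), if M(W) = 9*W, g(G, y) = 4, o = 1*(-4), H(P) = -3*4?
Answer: 48 - 8*√10 ≈ 22.702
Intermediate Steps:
H(P) = -12
o = -4
X = 2*√10 (X = √(4 + 9*4) = √(4 + 36) = √40 = 2*√10 ≈ 6.3246)
o*(X + H(12)) = -4*(2*√10 - 12) = -4*(-12 + 2*√10) = 48 - 8*√10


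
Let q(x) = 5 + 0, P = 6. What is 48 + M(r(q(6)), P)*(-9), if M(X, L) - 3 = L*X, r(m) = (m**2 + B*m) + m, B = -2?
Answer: -1059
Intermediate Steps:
q(x) = 5
r(m) = m**2 - m (r(m) = (m**2 - 2*m) + m = m**2 - m)
M(X, L) = 3 + L*X
48 + M(r(q(6)), P)*(-9) = 48 + (3 + 6*(5*(-1 + 5)))*(-9) = 48 + (3 + 6*(5*4))*(-9) = 48 + (3 + 6*20)*(-9) = 48 + (3 + 120)*(-9) = 48 + 123*(-9) = 48 - 1107 = -1059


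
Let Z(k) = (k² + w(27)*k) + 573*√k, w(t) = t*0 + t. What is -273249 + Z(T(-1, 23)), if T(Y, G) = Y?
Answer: -273275 + 573*I ≈ -2.7328e+5 + 573.0*I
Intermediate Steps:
w(t) = t (w(t) = 0 + t = t)
Z(k) = k² + 27*k + 573*√k (Z(k) = (k² + 27*k) + 573*√k = k² + 27*k + 573*√k)
-273249 + Z(T(-1, 23)) = -273249 + ((-1)² + 27*(-1) + 573*√(-1)) = -273249 + (1 - 27 + 573*I) = -273249 + (-26 + 573*I) = -273275 + 573*I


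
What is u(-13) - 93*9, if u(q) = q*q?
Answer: -668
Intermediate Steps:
u(q) = q²
u(-13) - 93*9 = (-13)² - 93*9 = 169 - 837 = -668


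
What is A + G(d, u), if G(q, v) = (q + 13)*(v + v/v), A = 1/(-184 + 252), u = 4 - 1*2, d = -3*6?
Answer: -1019/68 ≈ -14.985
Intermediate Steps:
d = -18
u = 2 (u = 4 - 2 = 2)
A = 1/68 ≈ 0.014706
G(q, v) = (1 + v)*(13 + q) (G(q, v) = (13 + q)*(v + 1) = (13 + q)*(1 + v) = (1 + v)*(13 + q))
A + G(d, u) = 1/68 + (13 - 18 + 13*2 - 18*2) = 1/68 + (13 - 18 + 26 - 36) = 1/68 - 15 = -1019/68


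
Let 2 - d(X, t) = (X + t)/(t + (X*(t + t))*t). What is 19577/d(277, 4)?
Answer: 173608836/17455 ≈ 9946.1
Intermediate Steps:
d(X, t) = 2 - (X + t)/(t + 2*X*t²) (d(X, t) = 2 - (X + t)/(t + (X*(t + t))*t) = 2 - (X + t)/(t + (X*(2*t))*t) = 2 - (X + t)/(t + (2*X*t)*t) = 2 - (X + t)/(t + 2*X*t²))
19577/d(277, 4) = 19577/(((4 - 1*277 + 4*277*4²)/(4*(1 + 2*277*4)))) = 19577/(((4 - 277 + 4*277*16)/(4*(1 + 2216)))) = 19577/(((¼)*(4 - 277 + 17728)/2217)) = 19577/(((¼)*(1/2217)*17455)) = 19577/(17455/8868) = 19577*(8868/17455) = 173608836/17455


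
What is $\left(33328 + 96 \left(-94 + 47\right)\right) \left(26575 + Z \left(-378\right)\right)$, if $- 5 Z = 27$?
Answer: $\frac{4123022096}{5} \approx 8.246 \cdot 10^{8}$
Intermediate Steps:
$Z = - \frac{27}{5}$ ($Z = \left(- \frac{1}{5}\right) 27 = - \frac{27}{5} \approx -5.4$)
$\left(33328 + 96 \left(-94 + 47\right)\right) \left(26575 + Z \left(-378\right)\right) = \left(33328 + 96 \left(-94 + 47\right)\right) \left(26575 - - \frac{10206}{5}\right) = \left(33328 + 96 \left(-47\right)\right) \left(26575 + \frac{10206}{5}\right) = \left(33328 - 4512\right) \frac{143081}{5} = 28816 \cdot \frac{143081}{5} = \frac{4123022096}{5}$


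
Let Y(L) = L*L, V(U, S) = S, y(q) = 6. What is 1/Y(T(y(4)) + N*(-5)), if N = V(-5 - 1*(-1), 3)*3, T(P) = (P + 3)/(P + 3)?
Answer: 1/1936 ≈ 0.00051653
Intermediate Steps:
T(P) = 1 (T(P) = (3 + P)/(3 + P) = 1)
N = 9 (N = 3*3 = 9)
Y(L) = L**2
1/Y(T(y(4)) + N*(-5)) = 1/((1 + 9*(-5))**2) = 1/((1 - 45)**2) = 1/((-44)**2) = 1/1936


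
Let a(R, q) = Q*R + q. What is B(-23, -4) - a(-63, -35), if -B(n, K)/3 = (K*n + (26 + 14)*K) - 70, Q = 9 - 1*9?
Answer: 449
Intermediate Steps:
Q = 0 (Q = 9 - 9 = 0)
a(R, q) = q (a(R, q) = 0*R + q = 0 + q = q)
B(n, K) = 210 - 120*K - 3*K*n (B(n, K) = -3*((K*n + (26 + 14)*K) - 70) = -3*((K*n + 40*K) - 70) = -3*((40*K + K*n) - 70) = -3*(-70 + 40*K + K*n) = 210 - 120*K - 3*K*n)
B(-23, -4) - a(-63, -35) = (210 - 120*(-4) - 3*(-4)*(-23)) - 1*(-35) = (210 + 480 - 276) + 35 = 414 + 35 = 449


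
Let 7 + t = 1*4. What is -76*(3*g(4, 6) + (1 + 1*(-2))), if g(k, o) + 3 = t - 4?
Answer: 2356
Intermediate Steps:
t = -3 (t = -7 + 1*4 = -7 + 4 = -3)
g(k, o) = -10 (g(k, o) = -3 + (-3 - 4) = -3 - 7 = -10)
-76*(3*g(4, 6) + (1 + 1*(-2))) = -76*(3*(-10) + (1 + 1*(-2))) = -76*(-30 + (1 - 2)) = -76*(-30 - 1) = -76*(-31) = 2356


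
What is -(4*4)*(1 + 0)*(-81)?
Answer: 1296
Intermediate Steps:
-(4*4)*(1 + 0)*(-81) = -16*1*(-81) = -16*(-81) = -1*(-1296) = 1296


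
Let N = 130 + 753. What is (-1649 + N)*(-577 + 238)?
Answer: 259674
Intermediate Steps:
N = 883
(-1649 + N)*(-577 + 238) = (-1649 + 883)*(-577 + 238) = -766*(-339) = 259674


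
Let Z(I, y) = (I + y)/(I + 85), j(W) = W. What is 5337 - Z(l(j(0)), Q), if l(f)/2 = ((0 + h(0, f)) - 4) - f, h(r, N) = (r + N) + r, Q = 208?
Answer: 410749/77 ≈ 5334.4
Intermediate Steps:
h(r, N) = N + 2*r (h(r, N) = (N + r) + r = N + 2*r)
l(f) = -8 (l(f) = 2*(((0 + (f + 2*0)) - 4) - f) = 2*(((0 + (f + 0)) - 4) - f) = 2*(((0 + f) - 4) - f) = 2*((f - 4) - f) = 2*((-4 + f) - f) = 2*(-4) = -8)
Z(I, y) = (I + y)/(85 + I)
5337 - Z(l(j(0)), Q) = 5337 - (-8 + 208)/(85 - 8) = 5337 - 200/77 = 410749/77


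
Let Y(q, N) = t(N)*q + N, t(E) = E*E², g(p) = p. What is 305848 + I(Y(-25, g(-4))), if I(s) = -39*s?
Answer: 243604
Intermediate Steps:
t(E) = E³
Y(q, N) = N + q*N³ (Y(q, N) = N³*q + N = q*N³ + N = N + q*N³)
305848 + I(Y(-25, g(-4))) = 305848 - 39*(-4 - 25*(-4)³) = 305848 - 39*(-4 - 25*(-64)) = 305848 - 39*(-4 + 1600) = 305848 - 39*1596 = 305848 - 62244 = 243604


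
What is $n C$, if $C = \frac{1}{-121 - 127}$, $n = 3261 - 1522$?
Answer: $- \frac{1739}{248} \approx -7.0121$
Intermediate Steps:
$n = 1739$ ($n = 3261 - 1522 = 1739$)
$C = - \frac{1}{248}$ ($C = \frac{1}{-248} = - \frac{1}{248} \approx -0.0040323$)
$n C = 1739 \left(- \frac{1}{248}\right) = - \frac{1739}{248}$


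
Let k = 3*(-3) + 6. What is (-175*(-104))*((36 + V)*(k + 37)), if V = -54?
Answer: -11138400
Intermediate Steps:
k = -3 (k = -9 + 6 = -3)
(-175*(-104))*((36 + V)*(k + 37)) = (-175*(-104))*((36 - 54)*(-3 + 37)) = 18200*(-18*34) = 18200*(-612) = -11138400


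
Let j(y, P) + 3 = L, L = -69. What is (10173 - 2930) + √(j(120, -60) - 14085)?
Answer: 7243 + 33*I*√13 ≈ 7243.0 + 118.98*I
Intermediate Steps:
j(y, P) = -72 (j(y, P) = -3 - 69 = -72)
(10173 - 2930) + √(j(120, -60) - 14085) = (10173 - 2930) + √(-72 - 14085) = 7243 + √(-14157) = 7243 + 33*I*√13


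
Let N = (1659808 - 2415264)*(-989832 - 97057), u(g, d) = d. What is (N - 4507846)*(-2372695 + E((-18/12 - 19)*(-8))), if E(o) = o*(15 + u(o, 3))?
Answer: -1945777750511765734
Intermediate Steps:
N = 821096816384 (N = -755456*(-1086889) = 821096816384)
E(o) = 18*o (E(o) = o*(15 + 3) = o*18 = 18*o)
(N - 4507846)*(-2372695 + E((-18/12 - 19)*(-8))) = (821096816384 - 4507846)*(-2372695 + 18*((-18/12 - 19)*(-8))) = 821092308538*(-2372695 + 18*((-18*1/12 - 19)*(-8))) = 821092308538*(-2372695 + 18*((-3/2 - 19)*(-8))) = 821092308538*(-2372695 + 18*(-41/2*(-8))) = 821092308538*(-2372695 + 18*164) = 821092308538*(-2372695 + 2952) = 821092308538*(-2369743) = -1945777750511765734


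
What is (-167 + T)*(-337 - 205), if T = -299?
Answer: 252572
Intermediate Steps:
(-167 + T)*(-337 - 205) = (-167 - 299)*(-337 - 205) = -466*(-542) = 252572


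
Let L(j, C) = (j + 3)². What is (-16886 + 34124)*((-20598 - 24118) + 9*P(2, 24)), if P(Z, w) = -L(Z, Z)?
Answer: -774692958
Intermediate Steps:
L(j, C) = (3 + j)²
P(Z, w) = -(3 + Z)²
(-16886 + 34124)*((-20598 - 24118) + 9*P(2, 24)) = (-16886 + 34124)*((-20598 - 24118) + 9*(-(3 + 2)²)) = 17238*(-44716 + 9*(-1*5²)) = 17238*(-44716 + 9*(-1*25)) = 17238*(-44716 + 9*(-25)) = 17238*(-44716 - 225) = 17238*(-44941) = -774692958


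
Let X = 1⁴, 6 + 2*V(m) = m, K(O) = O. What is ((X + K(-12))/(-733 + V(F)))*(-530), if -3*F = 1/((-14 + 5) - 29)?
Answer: -1329240/167807 ≈ -7.9212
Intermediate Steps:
F = 1/114 (F = -1/(3*((-14 + 5) - 29)) = -1/(3*(-9 - 29)) = -⅓/(-38) = -⅓*(-1/38) = 1/114 ≈ 0.0087719)
V(m) = -3 + m/2
X = 1
((X + K(-12))/(-733 + V(F)))*(-530) = ((1 - 12)/(-733 + (-3 + (½)*(1/114))))*(-530) = -11/(-733 + (-3 + 1/228))*(-530) = -11/(-733 - 683/228)*(-530) = -11/(-167807/228)*(-530) = -11*(-228/167807)*(-530) = (2508/167807)*(-530) = -1329240/167807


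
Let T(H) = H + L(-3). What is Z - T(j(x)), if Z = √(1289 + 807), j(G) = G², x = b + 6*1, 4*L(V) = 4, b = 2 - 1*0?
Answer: -65 + 4*√131 ≈ -19.218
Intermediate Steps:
b = 2 (b = 2 + 0 = 2)
L(V) = 1 (L(V) = (¼)*4 = 1)
x = 8 (x = 2 + 6*1 = 2 + 6 = 8)
T(H) = 1 + H (T(H) = H + 1 = 1 + H)
Z = 4*√131 (Z = √2096 = 4*√131 ≈ 45.782)
Z - T(j(x)) = 4*√131 - (1 + 8²) = 4*√131 - (1 + 64) = 4*√131 - 1*65 = 4*√131 - 65 = -65 + 4*√131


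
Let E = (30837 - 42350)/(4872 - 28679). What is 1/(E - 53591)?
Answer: -23807/1275829424 ≈ -1.8660e-5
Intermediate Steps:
E = 11513/23807 (E = -11513/(-23807) = -11513*(-1/23807) = 11513/23807 ≈ 0.48360)
1/(E - 53591) = 1/(11513/23807 - 53591) = 1/(-1275829424/23807) = -23807/1275829424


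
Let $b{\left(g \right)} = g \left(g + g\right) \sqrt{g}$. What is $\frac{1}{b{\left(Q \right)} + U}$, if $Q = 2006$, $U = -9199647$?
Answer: $\frac{9199647}{129846921106946495} + \frac{8048072 \sqrt{2006}}{129846921106946495} \approx 2.8469 \cdot 10^{-9}$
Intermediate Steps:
$b{\left(g \right)} = 2 g^{\frac{5}{2}}$ ($b{\left(g \right)} = g 2 g \sqrt{g} = 2 g^{2} \sqrt{g} = 2 g^{\frac{5}{2}}$)
$\frac{1}{b{\left(Q \right)} + U} = \frac{1}{2 \cdot 2006^{\frac{5}{2}} - 9199647} = \frac{1}{2 \cdot 4024036 \sqrt{2006} - 9199647} = \frac{1}{8048072 \sqrt{2006} - 9199647} = \frac{1}{-9199647 + 8048072 \sqrt{2006}}$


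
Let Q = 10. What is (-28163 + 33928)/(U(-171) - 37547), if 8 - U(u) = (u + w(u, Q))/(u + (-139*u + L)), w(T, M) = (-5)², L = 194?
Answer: -68580440/446563871 ≈ -0.15357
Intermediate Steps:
w(T, M) = 25
U(u) = 8 - (25 + u)/(194 - 138*u) (U(u) = 8 - (u + 25)/(u + (-139*u + 194)) = 8 - (25 + u)/(u + (194 - 139*u)) = 8 - (25 + u)/(194 - 138*u))
(-28163 + 33928)/(U(-171) - 37547) = (-28163 + 33928)/((-1527 + 1105*(-171))/(2*(-97 + 69*(-171))) - 37547) = 5765/((-1527 - 188955)/(2*(-97 - 11799)) - 37547) = 5765/((½)*(-190482)/(-11896) - 37547) = 5765/((½)*(-1/11896)*(-190482) - 37547) = 5765/(95241/11896 - 37547) = 5765/(-446563871/11896) = 5765*(-11896/446563871) = -68580440/446563871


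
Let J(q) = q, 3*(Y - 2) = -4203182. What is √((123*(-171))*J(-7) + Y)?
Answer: I*√11284449/3 ≈ 1119.7*I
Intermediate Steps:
Y = -4203176/3 (Y = 2 + (⅓)*(-4203182) = 2 - 4203182/3 = -4203176/3 ≈ -1.4011e+6)
√((123*(-171))*J(-7) + Y) = √((123*(-171))*(-7) - 4203176/3) = √(-21033*(-7) - 4203176/3) = √(147231 - 4203176/3) = √(-3761483/3) = I*√11284449/3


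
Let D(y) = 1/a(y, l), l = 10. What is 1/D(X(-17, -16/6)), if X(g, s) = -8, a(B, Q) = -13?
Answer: -13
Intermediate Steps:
D(y) = -1/13 (D(y) = 1/(-13) = -1/13)
1/D(X(-17, -16/6)) = 1/(-1/13) = -13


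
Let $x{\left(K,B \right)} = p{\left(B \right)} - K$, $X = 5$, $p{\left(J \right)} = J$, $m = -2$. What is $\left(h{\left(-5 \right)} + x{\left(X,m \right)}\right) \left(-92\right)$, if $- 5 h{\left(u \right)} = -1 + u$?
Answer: $\frac{2668}{5} \approx 533.6$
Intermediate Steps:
$h{\left(u \right)} = \frac{1}{5} - \frac{u}{5}$ ($h{\left(u \right)} = - \frac{-1 + u}{5} = \frac{1}{5} - \frac{u}{5}$)
$x{\left(K,B \right)} = B - K$
$\left(h{\left(-5 \right)} + x{\left(X,m \right)}\right) \left(-92\right) = \left(\left(\frac{1}{5} - -1\right) - 7\right) \left(-92\right) = \left(\left(\frac{1}{5} + 1\right) - 7\right) \left(-92\right) = \left(\frac{6}{5} - 7\right) \left(-92\right) = \left(- \frac{29}{5}\right) \left(-92\right) = \frac{2668}{5}$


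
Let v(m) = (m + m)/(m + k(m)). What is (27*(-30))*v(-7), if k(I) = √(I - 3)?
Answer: -79380/59 - 11340*I*√10/59 ≈ -1345.4 - 607.8*I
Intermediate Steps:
k(I) = √(-3 + I)
v(m) = 2*m/(m + √(-3 + m)) (v(m) = (m + m)/(m + √(-3 + m)) = (2*m)/(m + √(-3 + m)) = 2*m/(m + √(-3 + m)))
(27*(-30))*v(-7) = (27*(-30))*(2*(-7)/(-7 + √(-3 - 7))) = -1620*(-7)/(-7 + √(-10)) = -1620*(-7)/(-7 + I*√10) = -(-11340)/(-7 + I*√10) = 11340/(-7 + I*√10)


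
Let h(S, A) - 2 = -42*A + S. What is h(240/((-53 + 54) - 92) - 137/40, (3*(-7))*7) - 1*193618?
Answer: -682310947/3640 ≈ -1.8745e+5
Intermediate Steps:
h(S, A) = 2 + S - 42*A (h(S, A) = 2 + (-42*A + S) = 2 + (S - 42*A) = 2 + S - 42*A)
h(240/((-53 + 54) - 92) - 137/40, (3*(-7))*7) - 1*193618 = (2 + (240/((-53 + 54) - 92) - 137/40) - 42*3*(-7)*7) - 1*193618 = (2 + (240/(1 - 92) - 137*1/40) - (-882)*7) - 193618 = (2 + (240/(-91) - 137/40) - 42*(-147)) - 193618 = (2 + (240*(-1/91) - 137/40) + 6174) - 193618 = (2 + (-240/91 - 137/40) + 6174) - 193618 = (2 - 22067/3640 + 6174) - 193618 = 22458573/3640 - 193618 = -682310947/3640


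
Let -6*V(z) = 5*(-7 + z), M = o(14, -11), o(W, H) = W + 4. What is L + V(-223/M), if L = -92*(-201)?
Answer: 1998881/108 ≈ 18508.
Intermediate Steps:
o(W, H) = 4 + W
M = 18 (M = 4 + 14 = 18)
L = 18492
V(z) = 35/6 - 5*z/6 (V(z) = -5*(-7 + z)/6 = -(-35 + 5*z)/6 = 35/6 - 5*z/6)
L + V(-223/M) = 18492 + (35/6 - (-1115)/(6*18)) = 18492 + (35/6 - ⅚*(-223/18)) = 18492 + (35/6 + 1115/108) = 18492 + 1745/108 = 1998881/108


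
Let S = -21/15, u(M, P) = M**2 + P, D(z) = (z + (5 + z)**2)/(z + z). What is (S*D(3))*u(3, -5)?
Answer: -938/15 ≈ -62.533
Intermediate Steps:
D(z) = (z + (5 + z)**2)/(2*z) (D(z) = (z + (5 + z)**2)/((2*z)) = (z + (5 + z)**2)*(1/(2*z)) = (z + (5 + z)**2)/(2*z))
u(M, P) = P + M**2
S = -7/5 (S = -21*1/15 = -7/5 ≈ -1.4000)
(S*D(3))*u(3, -5) = (-7*(3 + (5 + 3)**2)/(10*3))*(-5 + 3**2) = (-7*(3 + 8**2)/(10*3))*(-5 + 9) = -7*(3 + 64)/(10*3)*4 = -7*67/(10*3)*4 = -7/5*67/6*4 = -469/30*4 = -938/15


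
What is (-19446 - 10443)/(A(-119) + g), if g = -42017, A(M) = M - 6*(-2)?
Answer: 29889/42124 ≈ 0.70955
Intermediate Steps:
A(M) = 12 + M (A(M) = M + 12 = 12 + M)
(-19446 - 10443)/(A(-119) + g) = (-19446 - 10443)/((12 - 119) - 42017) = -29889/(-107 - 42017) = -29889/(-42124) = -29889*(-1/42124) = 29889/42124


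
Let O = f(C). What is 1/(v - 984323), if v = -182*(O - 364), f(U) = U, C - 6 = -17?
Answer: -1/916073 ≈ -1.0916e-6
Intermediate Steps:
C = -11 (C = 6 - 17 = -11)
O = -11
v = 68250 (v = -182*(-11 - 364) = -182*(-375) = 68250)
1/(v - 984323) = 1/(68250 - 984323) = 1/(-916073) = -1/916073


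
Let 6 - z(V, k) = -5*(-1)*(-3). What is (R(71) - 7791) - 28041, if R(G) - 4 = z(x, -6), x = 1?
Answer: -35807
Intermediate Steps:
z(V, k) = 21 (z(V, k) = 6 - (-5*(-1))*(-3) = 6 - 5*(-3) = 6 - 1*(-15) = 6 + 15 = 21)
R(G) = 25 (R(G) = 4 + 21 = 25)
(R(71) - 7791) - 28041 = (25 - 7791) - 28041 = -7766 - 28041 = -35807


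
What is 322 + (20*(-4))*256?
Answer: -20158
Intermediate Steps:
322 + (20*(-4))*256 = 322 - 80*256 = 322 - 20480 = -20158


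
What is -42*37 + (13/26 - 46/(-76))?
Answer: -29505/19 ≈ -1552.9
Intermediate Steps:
-42*37 + (13/26 - 46/(-76)) = -1554 + (13*(1/26) - 46*(-1/76)) = -1554 + (½ + 23/38) = -1554 + 21/19 = -29505/19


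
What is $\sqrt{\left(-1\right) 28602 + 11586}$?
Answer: $2 i \sqrt{4254} \approx 130.45 i$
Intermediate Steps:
$\sqrt{\left(-1\right) 28602 + 11586} = \sqrt{-28602 + 11586} = \sqrt{-17016} = 2 i \sqrt{4254}$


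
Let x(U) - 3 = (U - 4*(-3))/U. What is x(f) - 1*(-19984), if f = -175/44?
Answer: 3497372/175 ≈ 19985.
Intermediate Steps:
f = -175/44 (f = -175*1/44 = -175/44 ≈ -3.9773)
x(U) = 3 + (12 + U)/U (x(U) = 3 + (U - 4*(-3))/U = 3 + (U + 12)/U = 3 + (12 + U)/U)
x(f) - 1*(-19984) = (4 + 12/(-175/44)) - 1*(-19984) = (4 + 12*(-44/175)) + 19984 = (4 - 528/175) + 19984 = 172/175 + 19984 = 3497372/175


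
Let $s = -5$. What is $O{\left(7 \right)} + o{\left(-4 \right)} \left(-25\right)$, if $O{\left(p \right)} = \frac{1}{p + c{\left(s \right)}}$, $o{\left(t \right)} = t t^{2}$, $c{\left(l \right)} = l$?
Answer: $\frac{3201}{2} \approx 1600.5$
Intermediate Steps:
$o{\left(t \right)} = t^{3}$
$O{\left(p \right)} = \frac{1}{-5 + p}$ ($O{\left(p \right)} = \frac{1}{p - 5} = \frac{1}{-5 + p}$)
$O{\left(7 \right)} + o{\left(-4 \right)} \left(-25\right) = \frac{1}{-5 + 7} + \left(-4\right)^{3} \left(-25\right) = \frac{1}{2} - -1600 = \frac{1}{2} + 1600 = \frac{3201}{2}$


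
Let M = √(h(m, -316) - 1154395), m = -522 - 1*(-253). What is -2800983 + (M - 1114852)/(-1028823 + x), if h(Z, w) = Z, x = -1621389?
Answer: -1855799410886/662553 - I*√32074/441702 ≈ -2.801e+6 - 0.00040546*I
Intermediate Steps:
m = -269 (m = -522 + 253 = -269)
M = 6*I*√32074 (M = √(-269 - 1154395) = √(-1154664) = 6*I*√32074 ≈ 1074.6*I)
-2800983 + (M - 1114852)/(-1028823 + x) = -2800983 + (6*I*√32074 - 1114852)/(-1028823 - 1621389) = -2800983 + (-1114852 + 6*I*√32074)/(-2650212) = -2800983 + (-1114852 + 6*I*√32074)*(-1/2650212) = -2800983 + (278713/662553 - I*√32074/441702) = -1855799410886/662553 - I*√32074/441702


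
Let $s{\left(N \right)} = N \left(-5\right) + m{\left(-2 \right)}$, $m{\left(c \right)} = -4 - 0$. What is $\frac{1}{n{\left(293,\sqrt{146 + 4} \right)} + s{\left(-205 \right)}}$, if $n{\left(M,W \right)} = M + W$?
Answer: $\frac{219}{287741} - \frac{5 \sqrt{6}}{1726446} \approx 0.00075401$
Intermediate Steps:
$m{\left(c \right)} = -4$ ($m{\left(c \right)} = -4 + 0 = -4$)
$s{\left(N \right)} = -4 - 5 N$ ($s{\left(N \right)} = N \left(-5\right) - 4 = - 5 N - 4 = -4 - 5 N$)
$\frac{1}{n{\left(293,\sqrt{146 + 4} \right)} + s{\left(-205 \right)}} = \frac{1}{\left(293 + \sqrt{146 + 4}\right) - -1021} = \frac{1}{\left(293 + \sqrt{150}\right) + \left(-4 + 1025\right)} = \frac{1}{\left(293 + 5 \sqrt{6}\right) + 1021} = \frac{1}{1314 + 5 \sqrt{6}}$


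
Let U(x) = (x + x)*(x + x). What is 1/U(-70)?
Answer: 1/19600 ≈ 5.1020e-5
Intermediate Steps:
U(x) = 4*x² (U(x) = (2*x)*(2*x) = 4*x²)
1/U(-70) = 1/(4*(-70)²) = 1/(4*4900) = 1/19600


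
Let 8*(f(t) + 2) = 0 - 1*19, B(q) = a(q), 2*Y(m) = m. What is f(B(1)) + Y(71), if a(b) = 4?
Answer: 249/8 ≈ 31.125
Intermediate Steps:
Y(m) = m/2
B(q) = 4
f(t) = -35/8 (f(t) = -2 + (0 - 1*19)/8 = -2 + (0 - 19)/8 = -2 + (⅛)*(-19) = -2 - 19/8 = -35/8)
f(B(1)) + Y(71) = -35/8 + (½)*71 = -35/8 + 71/2 = 249/8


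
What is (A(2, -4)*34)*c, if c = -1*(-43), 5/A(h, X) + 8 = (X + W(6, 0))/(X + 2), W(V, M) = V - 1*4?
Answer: -7310/7 ≈ -1044.3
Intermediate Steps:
W(V, M) = -4 + V (W(V, M) = V - 4 = -4 + V)
A(h, X) = -5/7 (A(h, X) = 5/(-8 + (X + (-4 + 6))/(X + 2)) = 5/(-8 + (X + 2)/(2 + X)) = 5/(-8 + (2 + X)/(2 + X)) = 5/(-8 + 1) = 5/(-7) = 5*(-⅐) = -5/7)
c = 43
(A(2, -4)*34)*c = -5/7*34*43 = -170/7*43 = -7310/7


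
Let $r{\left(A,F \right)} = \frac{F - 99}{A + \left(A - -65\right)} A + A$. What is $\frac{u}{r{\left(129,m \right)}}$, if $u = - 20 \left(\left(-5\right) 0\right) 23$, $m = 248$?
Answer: $0$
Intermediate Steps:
$u = 0$ ($u = \left(-20\right) 0 \cdot 23 = 0 \cdot 23 = 0$)
$r{\left(A,F \right)} = A + \frac{A \left(-99 + F\right)}{65 + 2 A}$ ($r{\left(A,F \right)} = \frac{-99 + F}{A + \left(A + 65\right)} A + A = \frac{-99 + F}{A + \left(65 + A\right)} A + A = \frac{-99 + F}{65 + 2 A} A + A = \frac{A \left(-99 + F\right)}{65 + 2 A} + A = A + \frac{A \left(-99 + F\right)}{65 + 2 A}$)
$\frac{u}{r{\left(129,m \right)}} = \frac{0}{129 \frac{1}{65 + 2 \cdot 129} \left(-34 + 248 + 2 \cdot 129\right)} = \frac{0}{129 \frac{1}{65 + 258} \left(-34 + 248 + 258\right)} = \frac{0}{129 \cdot \frac{1}{323} \cdot 472} = \frac{0}{\frac{60888}{323}} = 0 \cdot \frac{323}{60888} = 0$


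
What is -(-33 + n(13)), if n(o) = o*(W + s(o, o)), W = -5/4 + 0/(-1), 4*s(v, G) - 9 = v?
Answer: -89/4 ≈ -22.250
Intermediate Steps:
s(v, G) = 9/4 + v/4
W = -5/4 (W = -5*¼ + 0*(-1) = -5/4 + 0 = -5/4 ≈ -1.2500)
n(o) = o*(1 + o/4) (n(o) = o*(-5/4 + (9/4 + o/4)) = o*(1 + o/4))
-(-33 + n(13)) = -(-33 + (¼)*13*(4 + 13)) = -(-33 + (¼)*13*17) = -(-33 + 221/4) = -1*89/4 = -89/4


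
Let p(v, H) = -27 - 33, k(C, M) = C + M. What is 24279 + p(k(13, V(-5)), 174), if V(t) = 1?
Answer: 24219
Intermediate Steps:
p(v, H) = -60
24279 + p(k(13, V(-5)), 174) = 24279 - 60 = 24219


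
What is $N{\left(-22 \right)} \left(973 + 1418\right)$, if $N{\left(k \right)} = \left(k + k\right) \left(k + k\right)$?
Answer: $4628976$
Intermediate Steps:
$N{\left(k \right)} = 4 k^{2}$ ($N{\left(k \right)} = 2 k 2 k = 4 k^{2}$)
$N{\left(-22 \right)} \left(973 + 1418\right) = 4 \left(-22\right)^{2} \left(973 + 1418\right) = 4 \cdot 484 \cdot 2391 = 1936 \cdot 2391 = 4628976$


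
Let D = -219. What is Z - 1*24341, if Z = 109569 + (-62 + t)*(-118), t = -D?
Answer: 66702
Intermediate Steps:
t = 219 (t = -1*(-219) = 219)
Z = 91043 (Z = 109569 + (-62 + 219)*(-118) = 109569 + 157*(-118) = 109569 - 18526 = 91043)
Z - 1*24341 = 91043 - 1*24341 = 91043 - 24341 = 66702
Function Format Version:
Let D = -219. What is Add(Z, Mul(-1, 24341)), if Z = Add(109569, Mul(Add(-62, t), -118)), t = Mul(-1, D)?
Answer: 66702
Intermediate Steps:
t = 219 (t = Mul(-1, -219) = 219)
Z = 91043 (Z = Add(109569, Mul(Add(-62, 219), -118)) = Add(109569, Mul(157, -118)) = Add(109569, -18526) = 91043)
Add(Z, Mul(-1, 24341)) = Add(91043, Mul(-1, 24341)) = Add(91043, -24341) = 66702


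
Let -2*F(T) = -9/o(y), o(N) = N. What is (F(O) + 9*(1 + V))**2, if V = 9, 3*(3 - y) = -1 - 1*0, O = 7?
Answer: 3337929/400 ≈ 8344.8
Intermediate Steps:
y = 10/3 (y = 3 - (-1 - 1*0)/3 = 3 - (-1 + 0)/3 = 3 - 1/3*(-1) = 3 + 1/3 = 10/3 ≈ 3.3333)
F(T) = 27/20 (F(T) = -(-9)/(2*10/3) = -(-9)*3/(2*10) = -1/2*(-27/10) = 27/20)
(F(O) + 9*(1 + V))**2 = (27/20 + 9*(1 + 9))**2 = (27/20 + 9*10)**2 = (27/20 + 90)**2 = (1827/20)**2 = 3337929/400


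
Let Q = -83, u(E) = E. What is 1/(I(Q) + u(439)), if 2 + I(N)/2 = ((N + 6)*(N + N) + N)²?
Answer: 1/322529637 ≈ 3.1005e-9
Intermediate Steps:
I(N) = -4 + 2*(N + 2*N*(6 + N))² (I(N) = -4 + 2*((N + 6)*(N + N) + N)² = -4 + 2*((6 + N)*(2*N) + N)² = -4 + 2*(2*N*(6 + N) + N)² = -4 + 2*(N + 2*N*(6 + N))²)
1/(I(Q) + u(439)) = 1/((-4 + 2*(-83)²*(13 + 2*(-83))²) + 439) = 1/((-4 + 2*6889*(13 - 166)²) + 439) = 1/((-4 + 2*6889*(-153)²) + 439) = 1/((-4 + 2*6889*23409) + 439) = 1/((-4 + 322529202) + 439) = 1/(322529198 + 439) = 1/322529637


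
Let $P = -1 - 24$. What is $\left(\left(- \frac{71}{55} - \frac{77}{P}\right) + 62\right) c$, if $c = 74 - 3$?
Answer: $\frac{1245482}{275} \approx 4529.0$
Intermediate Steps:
$c = 71$
$P = -25$ ($P = -1 - 24 = -25$)
$\left(\left(- \frac{71}{55} - \frac{77}{P}\right) + 62\right) c = \left(\left(- \frac{71}{55} - \frac{77}{-25}\right) + 62\right) 71 = \left(\left(\left(-71\right) \frac{1}{55} - - \frac{77}{25}\right) + 62\right) 71 = \left(\left(- \frac{71}{55} + \frac{77}{25}\right) + 62\right) 71 = \left(\frac{492}{275} + 62\right) 71 = \frac{17542}{275} \cdot 71 = \frac{1245482}{275}$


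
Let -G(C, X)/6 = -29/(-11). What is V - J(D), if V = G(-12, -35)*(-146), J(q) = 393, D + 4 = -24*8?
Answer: 21081/11 ≈ 1916.5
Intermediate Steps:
G(C, X) = -174/11 (G(C, X) = -(-174)/(-11) = -(-174)*(-1)/11 = -6*29/11 = -174/11)
D = -196 (D = -4 - 24*8 = -4 - 192 = -196)
V = 25404/11 (V = -174/11*(-146) = 25404/11 ≈ 2309.5)
V - J(D) = 25404/11 - 1*393 = 25404/11 - 393 = 21081/11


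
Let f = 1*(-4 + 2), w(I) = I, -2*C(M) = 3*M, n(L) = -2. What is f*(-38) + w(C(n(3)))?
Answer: 79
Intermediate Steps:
C(M) = -3*M/2
f = -2 (f = 1*(-2) = -2)
f*(-38) + w(C(n(3))) = -2*(-38) - 3/2*(-2) = 76 + 3 = 79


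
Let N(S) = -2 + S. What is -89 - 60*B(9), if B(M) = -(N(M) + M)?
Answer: 871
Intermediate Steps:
B(M) = 2 - 2*M (B(M) = -((-2 + M) + M) = -(-2 + 2*M) = 2 - 2*M)
-89 - 60*B(9) = -89 - 60*(2 - 2*9) = -89 - 60*(2 - 18) = -89 - 60*(-16) = -89 + 960 = 871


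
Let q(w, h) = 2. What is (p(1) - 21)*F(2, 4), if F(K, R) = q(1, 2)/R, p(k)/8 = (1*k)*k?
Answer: -13/2 ≈ -6.5000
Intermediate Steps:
p(k) = 8*k**2 (p(k) = 8*((1*k)*k) = 8*(k*k) = 8*k**2)
F(K, R) = 2/R
(p(1) - 21)*F(2, 4) = (8*1**2 - 21)*(2/4) = (8*1 - 21)*(2*(1/4)) = (8 - 21)*(1/2) = -13*1/2 = -13/2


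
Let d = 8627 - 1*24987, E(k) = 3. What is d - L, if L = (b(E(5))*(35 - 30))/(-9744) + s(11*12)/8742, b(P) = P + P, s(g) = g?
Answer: -38710536923/2366168 ≈ -16360.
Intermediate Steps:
d = -16360 (d = 8627 - 24987 = -16360)
b(P) = 2*P
L = 28443/2366168 (L = ((2*3)*(35 - 30))/(-9744) + (11*12)/8742 = (6*5)*(-1/9744) + 132*(1/8742) = 30*(-1/9744) + 22/1457 = -5/1624 + 22/1457 = 28443/2366168 ≈ 0.012021)
d - L = -16360 - 1*28443/2366168 = -16360 - 28443/2366168 = -38710536923/2366168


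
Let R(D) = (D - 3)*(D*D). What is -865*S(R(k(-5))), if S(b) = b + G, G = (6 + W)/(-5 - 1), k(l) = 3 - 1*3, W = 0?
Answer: 865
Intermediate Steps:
k(l) = 0 (k(l) = 3 - 3 = 0)
G = -1 (G = (6 + 0)/(-5 - 1) = 6/(-6) = 6*(-1/6) = -1)
R(D) = D**2*(-3 + D) (R(D) = (-3 + D)*D**2 = D**2*(-3 + D))
S(b) = -1 + b (S(b) = b - 1 = -1 + b)
-865*S(R(k(-5))) = -865*(-1 + 0**2*(-3 + 0)) = -865*(-1 + 0*(-3)) = -865*(-1 + 0) = -865*(-1) = 865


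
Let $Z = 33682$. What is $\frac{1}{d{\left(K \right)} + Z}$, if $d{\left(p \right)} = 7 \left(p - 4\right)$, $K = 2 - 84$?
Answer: $\frac{1}{33080} \approx 3.023 \cdot 10^{-5}$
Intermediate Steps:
$K = -82$ ($K = 2 - 84 = -82$)
$d{\left(p \right)} = -28 + 7 p$ ($d{\left(p \right)} = 7 \left(-4 + p\right) = -28 + 7 p$)
$\frac{1}{d{\left(K \right)} + Z} = \frac{1}{\left(-28 + 7 \left(-82\right)\right) + 33682} = \frac{1}{\left(-28 - 574\right) + 33682} = \frac{1}{-602 + 33682} = \frac{1}{33080}$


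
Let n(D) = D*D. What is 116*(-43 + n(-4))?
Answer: -3132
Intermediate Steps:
n(D) = D²
116*(-43 + n(-4)) = 116*(-43 + (-4)²) = 116*(-43 + 16) = 116*(-27) = -3132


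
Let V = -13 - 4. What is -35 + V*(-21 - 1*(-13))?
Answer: 101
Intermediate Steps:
V = -17
-35 + V*(-21 - 1*(-13)) = -35 - 17*(-21 - 1*(-13)) = -35 - 17*(-21 + 13) = -35 - 17*(-8) = -35 + 136 = 101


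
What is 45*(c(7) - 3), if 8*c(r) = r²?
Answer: 1125/8 ≈ 140.63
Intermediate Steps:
c(r) = r²/8
45*(c(7) - 3) = 45*((⅛)*7² - 3) = 45*((⅛)*49 - 3) = 45*(49/8 - 3) = 45*(25/8) = 1125/8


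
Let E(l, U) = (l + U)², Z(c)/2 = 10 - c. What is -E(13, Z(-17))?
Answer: -4489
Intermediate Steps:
Z(c) = 20 - 2*c (Z(c) = 2*(10 - c) = 20 - 2*c)
E(l, U) = (U + l)²
-E(13, Z(-17)) = -((20 - 2*(-17)) + 13)² = -((20 + 34) + 13)² = -(54 + 13)² = -1*67² = -1*4489 = -4489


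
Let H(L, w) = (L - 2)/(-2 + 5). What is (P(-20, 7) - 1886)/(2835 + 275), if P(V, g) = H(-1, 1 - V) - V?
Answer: -1867/3110 ≈ -0.60032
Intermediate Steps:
H(L, w) = -⅔ + L/3 (H(L, w) = (-2 + L)/3 = (-2 + L)*(⅓) = -⅔ + L/3)
P(V, g) = -1 - V (P(V, g) = (-⅔ + (⅓)*(-1)) - V = (-⅔ - ⅓) - V = -1 - V)
(P(-20, 7) - 1886)/(2835 + 275) = ((-1 - 1*(-20)) - 1886)/(2835 + 275) = ((-1 + 20) - 1886)/3110 = (19 - 1886)*(1/3110) = -1867*1/3110 = -1867/3110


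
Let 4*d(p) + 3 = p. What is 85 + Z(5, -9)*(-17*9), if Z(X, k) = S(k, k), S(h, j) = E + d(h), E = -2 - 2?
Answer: 1156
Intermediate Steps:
E = -4
d(p) = -¾ + p/4
S(h, j) = -19/4 + h/4 (S(h, j) = -4 + (-¾ + h/4) = -19/4 + h/4)
Z(X, k) = -19/4 + k/4
85 + Z(5, -9)*(-17*9) = 85 + (-19/4 + (¼)*(-9))*(-17*9) = 85 + (-19/4 - 9/4)*(-153) = 85 - 7*(-153) = 85 + 1071 = 1156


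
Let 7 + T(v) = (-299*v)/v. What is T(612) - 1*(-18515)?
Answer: 18209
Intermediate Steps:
T(v) = -306 (T(v) = -7 + (-299*v)/v = -7 - 299 = -306)
T(612) - 1*(-18515) = -306 - 1*(-18515) = -306 + 18515 = 18209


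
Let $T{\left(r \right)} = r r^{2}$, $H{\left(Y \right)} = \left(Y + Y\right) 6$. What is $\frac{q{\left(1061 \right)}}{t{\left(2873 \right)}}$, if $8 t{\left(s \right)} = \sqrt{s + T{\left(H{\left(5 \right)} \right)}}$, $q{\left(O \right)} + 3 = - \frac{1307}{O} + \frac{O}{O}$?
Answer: $- \frac{27432 \sqrt{218873}}{232224253} \approx -0.055264$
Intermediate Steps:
$q{\left(O \right)} = -2 - \frac{1307}{O}$ ($q{\left(O \right)} = -3 - \left(\frac{1307}{O} - \frac{O}{O}\right) = -3 + \left(- \frac{1307}{O} + 1\right) = -3 + \left(1 - \frac{1307}{O}\right) = -2 - \frac{1307}{O}$)
$H{\left(Y \right)} = 12 Y$ ($H{\left(Y \right)} = 2 Y 6 = 12 Y$)
$T{\left(r \right)} = r^{3}$
$t{\left(s \right)} = \frac{\sqrt{216000 + s}}{8}$ ($t{\left(s \right)} = \frac{\sqrt{s + \left(12 \cdot 5\right)^{3}}}{8} = \frac{\sqrt{s + 60^{3}}}{8} = \frac{\sqrt{s + 216000}}{8} = \frac{\sqrt{216000 + s}}{8}$)
$\frac{q{\left(1061 \right)}}{t{\left(2873 \right)}} = \frac{-2 - \frac{1307}{1061}}{\frac{1}{8} \sqrt{216000 + 2873}} = \frac{-2 - \frac{1307}{1061}}{\frac{1}{8} \sqrt{218873}} = \left(-2 - \frac{1307}{1061}\right) \frac{8 \sqrt{218873}}{218873} = - \frac{3429 \frac{8 \sqrt{218873}}{218873}}{1061} = - \frac{27432 \sqrt{218873}}{232224253}$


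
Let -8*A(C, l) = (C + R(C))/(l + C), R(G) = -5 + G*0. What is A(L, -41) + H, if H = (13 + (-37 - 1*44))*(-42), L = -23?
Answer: 365561/128 ≈ 2855.9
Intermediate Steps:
R(G) = -5 (R(G) = -5 + 0 = -5)
A(C, l) = -(-5 + C)/(8*(C + l)) (A(C, l) = -(C - 5)/(8*(l + C)) = -(-5 + C)/(8*(C + l)))
H = 2856 (H = (13 + (-37 - 44))*(-42) = (13 - 81)*(-42) = -68*(-42) = 2856)
A(L, -41) + H = (5 - 1*(-23))/(8*(-23 - 41)) + 2856 = (⅛)*(5 + 23)/(-64) + 2856 = (⅛)*(-1/64)*28 + 2856 = -7/128 + 2856 = 365561/128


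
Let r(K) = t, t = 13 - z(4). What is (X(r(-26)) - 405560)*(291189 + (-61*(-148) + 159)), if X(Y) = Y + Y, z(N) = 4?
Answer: -121815083792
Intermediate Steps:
t = 9 (t = 13 - 1*4 = 13 - 4 = 9)
r(K) = 9
X(Y) = 2*Y
(X(r(-26)) - 405560)*(291189 + (-61*(-148) + 159)) = (2*9 - 405560)*(291189 + (-61*(-148) + 159)) = (18 - 405560)*(291189 + (9028 + 159)) = -405542*(291189 + 9187) = -405542*300376 = -121815083792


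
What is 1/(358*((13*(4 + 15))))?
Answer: 1/88426 ≈ 1.1309e-5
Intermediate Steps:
1/(358*((13*(4 + 15)))) = 1/(358*((13*19))) = (1/358)/247 = (1/358)*(1/247) = 1/88426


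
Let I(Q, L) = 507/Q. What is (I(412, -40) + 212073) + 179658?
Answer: 161393679/412 ≈ 3.9173e+5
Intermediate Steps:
(I(412, -40) + 212073) + 179658 = (507/412 + 212073) + 179658 = 87374583/412 + 179658 = 161393679/412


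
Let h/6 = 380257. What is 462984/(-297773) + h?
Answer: 679381142982/297773 ≈ 2.2815e+6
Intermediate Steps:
h = 2281542 (h = 6*380257 = 2281542)
462984/(-297773) + h = 462984/(-297773) + 2281542 = 462984*(-1/297773) + 2281542 = -462984/297773 + 2281542 = 679381142982/297773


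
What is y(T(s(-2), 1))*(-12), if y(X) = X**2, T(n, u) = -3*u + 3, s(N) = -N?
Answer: 0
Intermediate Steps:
T(n, u) = 3 - 3*u
y(T(s(-2), 1))*(-12) = (3 - 3*1)**2*(-12) = (3 - 3)**2*(-12) = 0**2*(-12) = 0*(-12) = 0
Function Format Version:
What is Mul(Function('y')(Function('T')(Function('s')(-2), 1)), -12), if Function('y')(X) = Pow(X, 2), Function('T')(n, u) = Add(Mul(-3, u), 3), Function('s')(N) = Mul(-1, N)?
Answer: 0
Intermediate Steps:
Function('T')(n, u) = Add(3, Mul(-3, u))
Mul(Function('y')(Function('T')(Function('s')(-2), 1)), -12) = Mul(Pow(Add(3, Mul(-3, 1)), 2), -12) = Mul(Pow(Add(3, -3), 2), -12) = Mul(Pow(0, 2), -12) = Mul(0, -12) = 0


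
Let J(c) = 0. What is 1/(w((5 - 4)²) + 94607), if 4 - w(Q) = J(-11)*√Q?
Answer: 1/94611 ≈ 1.0570e-5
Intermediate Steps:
w(Q) = 4 (w(Q) = 4 - 0*√Q = 4 - 1*0 = 4 + 0 = 4)
1/(w((5 - 4)²) + 94607) = 1/(4 + 94607) = 1/94611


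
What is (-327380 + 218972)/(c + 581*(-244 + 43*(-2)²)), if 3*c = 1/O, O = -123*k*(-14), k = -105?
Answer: 58803751440/22690931761 ≈ 2.5915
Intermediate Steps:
O = -180810 (O = -123*(-105)*(-14) = 12915*(-14) = -180810)
c = -1/542430 (c = (⅓)/(-180810) = (⅓)*(-1/180810) = -1/542430 ≈ -1.8436e-6)
(-327380 + 218972)/(c + 581*(-244 + 43*(-2)²)) = (-327380 + 218972)/(-1/542430 + 581*(-244 + 43*(-2)²)) = -108408/(-1/542430 + 581*(-244 + 43*4)) = -108408/(-1/542430 + 581*(-244 + 172)) = -108408/(-1/542430 + 581*(-72)) = -108408/(-1/542430 - 41832) = -108408/(-22690931761/542430) = -108408*(-542430/22690931761) = 58803751440/22690931761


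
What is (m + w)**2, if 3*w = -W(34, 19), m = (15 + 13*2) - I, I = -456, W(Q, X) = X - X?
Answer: 247009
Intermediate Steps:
W(Q, X) = 0
m = 497 (m = (15 + 13*2) - 1*(-456) = (15 + 26) + 456 = 41 + 456 = 497)
w = 0 (w = (-1*0)/3 = (1/3)*0 = 0)
(m + w)**2 = (497 + 0)**2 = 497**2 = 247009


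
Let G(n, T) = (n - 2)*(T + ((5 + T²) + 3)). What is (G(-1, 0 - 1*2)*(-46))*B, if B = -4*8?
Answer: -44160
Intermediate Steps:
B = -32
G(n, T) = (-2 + n)*(8 + T + T²) (G(n, T) = (-2 + n)*(T + (8 + T²)) = (-2 + n)*(8 + T + T²))
(G(-1, 0 - 1*2)*(-46))*B = ((-16 - 2*(0 - 1*2) - 2*(0 - 1*2)² + 8*(-1) + (0 - 1*2)*(-1) - (0 - 1*2)²)*(-46))*(-32) = ((-16 - 2*(0 - 2) - 2*(0 - 2)² - 8 + (0 - 2)*(-1) - (0 - 2)²)*(-46))*(-32) = ((-16 - 2*(-2) - 2*(-2)² - 8 - 2*(-1) - 1*(-2)²)*(-46))*(-32) = ((-16 + 4 - 2*4 - 8 + 2 - 1*4)*(-46))*(-32) = ((-16 + 4 - 8 - 8 + 2 - 4)*(-46))*(-32) = -30*(-46)*(-32) = 1380*(-32) = -44160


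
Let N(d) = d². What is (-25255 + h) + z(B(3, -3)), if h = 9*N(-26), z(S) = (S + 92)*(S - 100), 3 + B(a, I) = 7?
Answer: -28387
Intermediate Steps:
B(a, I) = 4 (B(a, I) = -3 + 7 = 4)
z(S) = (-100 + S)*(92 + S) (z(S) = (92 + S)*(-100 + S) = (-100 + S)*(92 + S))
h = 6084 (h = 9*(-26)² = 9*676 = 6084)
(-25255 + h) + z(B(3, -3)) = (-25255 + 6084) + (-9200 + 4² - 8*4) = -19171 + (-9200 + 16 - 32) = -19171 - 9216 = -28387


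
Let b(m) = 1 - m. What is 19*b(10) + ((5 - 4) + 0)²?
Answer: -170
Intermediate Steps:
19*b(10) + ((5 - 4) + 0)² = 19*(1 - 1*10) + ((5 - 4) + 0)² = 19*(1 - 10) + (1 + 0)² = 19*(-9) + 1² = -171 + 1 = -170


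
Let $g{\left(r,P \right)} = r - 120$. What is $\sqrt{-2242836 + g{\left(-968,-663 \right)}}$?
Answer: $2 i \sqrt{560981} \approx 1498.0 i$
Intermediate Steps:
$g{\left(r,P \right)} = -120 + r$ ($g{\left(r,P \right)} = r - 120 = -120 + r$)
$\sqrt{-2242836 + g{\left(-968,-663 \right)}} = \sqrt{-2242836 - 1088} = \sqrt{-2243924} = 2 i \sqrt{560981}$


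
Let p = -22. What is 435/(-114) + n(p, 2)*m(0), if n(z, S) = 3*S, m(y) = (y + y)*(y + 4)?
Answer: -145/38 ≈ -3.8158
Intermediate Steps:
m(y) = 2*y*(4 + y) (m(y) = (2*y)*(4 + y) = 2*y*(4 + y))
435/(-114) + n(p, 2)*m(0) = 435/(-114) + (3*2)*(2*0*(4 + 0)) = 435*(-1/114) + 6*(2*0*4) = -145/38 + 6*0 = -145/38 + 0 = -145/38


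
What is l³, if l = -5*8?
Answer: -64000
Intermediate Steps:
l = -40
l³ = (-40)³ = -64000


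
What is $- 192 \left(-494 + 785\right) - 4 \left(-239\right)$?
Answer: $-54916$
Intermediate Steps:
$- 192 \left(-494 + 785\right) - 4 \left(-239\right) = \left(-192\right) 291 - -956 = -55872 + 956 = -54916$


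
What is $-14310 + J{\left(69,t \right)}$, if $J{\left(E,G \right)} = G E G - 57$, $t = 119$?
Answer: $962742$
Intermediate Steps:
$J{\left(E,G \right)} = -57 + E G^{2}$ ($J{\left(E,G \right)} = E G G - 57 = E G^{2} - 57 = -57 + E G^{2}$)
$-14310 + J{\left(69,t \right)} = -14310 - \left(57 - 69 \cdot 119^{2}\right) = -14310 + \left(-57 + 69 \cdot 14161\right) = -14310 + \left(-57 + 977109\right) = -14310 + 977052 = 962742$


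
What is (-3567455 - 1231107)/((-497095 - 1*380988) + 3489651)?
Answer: -2399281/1305784 ≈ -1.8374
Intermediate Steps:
(-3567455 - 1231107)/((-497095 - 1*380988) + 3489651) = -4798562/((-497095 - 380988) + 3489651) = -4798562/(-878083 + 3489651) = -4798562/2611568 = -4798562*1/2611568 = -2399281/1305784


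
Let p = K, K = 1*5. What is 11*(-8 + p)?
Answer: -33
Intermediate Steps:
K = 5
p = 5
11*(-8 + p) = 11*(-8 + 5) = 11*(-3) = -33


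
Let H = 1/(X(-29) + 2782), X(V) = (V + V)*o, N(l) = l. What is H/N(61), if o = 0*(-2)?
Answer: 1/169702 ≈ 5.8927e-6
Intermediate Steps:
o = 0
X(V) = 0 (X(V) = (V + V)*0 = (2*V)*0 = 0)
H = 1/2782 (H = 1/(0 + 2782) = 1/2782 ≈ 0.00035945)
H/N(61) = (1/2782)/61 = (1/2782)*(1/61) = 1/169702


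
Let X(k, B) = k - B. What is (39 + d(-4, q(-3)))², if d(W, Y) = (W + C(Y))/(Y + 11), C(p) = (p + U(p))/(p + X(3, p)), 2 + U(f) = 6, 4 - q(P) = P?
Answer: 4431025/2916 ≈ 1519.6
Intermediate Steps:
q(P) = 4 - P
U(f) = 4 (U(f) = -2 + 6 = 4)
C(p) = 4/3 + p/3 (C(p) = (p + 4)/(p + (3 - p)) = (4 + p)/3 = (4 + p)*(⅓) = 4/3 + p/3)
d(W, Y) = (4/3 + W + Y/3)/(11 + Y) (d(W, Y) = (W + (4/3 + Y/3))/(Y + 11) = (4/3 + W + Y/3)/(11 + Y))
(39 + d(-4, q(-3)))² = (39 + (4 + (4 - 1*(-3)) + 3*(-4))/(3*(11 + (4 - 1*(-3)))))² = (39 + (4 + (4 + 3) - 12)/(3*(11 + (4 + 3))))² = (39 + (4 + 7 - 12)/(3*(11 + 7)))² = (39 + (⅓)*(-1)/18)² = (39 + (⅓)*(1/18)*(-1))² = (39 - 1/54)² = (2105/54)² = 4431025/2916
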